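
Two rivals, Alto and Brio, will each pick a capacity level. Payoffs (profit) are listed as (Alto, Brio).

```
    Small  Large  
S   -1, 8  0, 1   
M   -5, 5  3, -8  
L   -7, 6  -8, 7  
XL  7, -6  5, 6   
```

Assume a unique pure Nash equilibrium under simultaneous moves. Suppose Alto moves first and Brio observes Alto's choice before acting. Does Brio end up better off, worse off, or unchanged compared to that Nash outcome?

Work backward from Brio's decision.
- S: Brio compares 8, 1 and picks Small; Alto would get -1.
- M: Brio compares 5, -8 and picks Small; Alto would get -5.
- L: Brio compares 6, 7 and picks Large; Alto would get -8.
- XL: Brio compares -6, 6 and picks Large; Alto would get 5.
Among -1, -5, -8, 5, the best is 5 at XL. Subgame-perfect outcome: (XL, Large) with payoffs (5, 6).
Now find the simultaneous Nash equilibrium.
Alto's best replies: Small→XL; Large→XL.
Brio's best replies: S→Small; M→Small; L→Large; XL→Large.
The unique mutual best reply is (XL, Large), giving (5, 6).
Brio earns 6 sequentially versus 6 at the Nash outcome: unchanged.

unchanged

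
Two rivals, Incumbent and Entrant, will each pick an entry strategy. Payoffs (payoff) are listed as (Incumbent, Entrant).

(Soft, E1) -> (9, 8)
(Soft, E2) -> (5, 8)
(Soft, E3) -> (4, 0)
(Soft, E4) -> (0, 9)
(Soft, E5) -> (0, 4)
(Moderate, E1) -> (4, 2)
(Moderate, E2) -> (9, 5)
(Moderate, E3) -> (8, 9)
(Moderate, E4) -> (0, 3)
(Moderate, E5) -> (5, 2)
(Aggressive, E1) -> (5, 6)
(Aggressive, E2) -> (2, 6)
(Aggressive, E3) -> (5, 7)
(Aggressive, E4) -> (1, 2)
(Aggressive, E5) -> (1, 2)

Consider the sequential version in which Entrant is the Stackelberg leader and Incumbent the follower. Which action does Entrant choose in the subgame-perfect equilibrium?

Work backward from Incumbent's decision.
- E1: BR = Soft, leader payoff 8.
- E2: BR = Moderate, leader payoff 5.
- E3: BR = Moderate, leader payoff 9.
- E4: BR = Aggressive, leader payoff 2.
- E5: BR = Moderate, leader payoff 2.
Among 8, 5, 9, 2, 2, the best is 9 at E3. Subgame-perfect outcome: (Moderate, E3) with payoffs (8, 9).

E3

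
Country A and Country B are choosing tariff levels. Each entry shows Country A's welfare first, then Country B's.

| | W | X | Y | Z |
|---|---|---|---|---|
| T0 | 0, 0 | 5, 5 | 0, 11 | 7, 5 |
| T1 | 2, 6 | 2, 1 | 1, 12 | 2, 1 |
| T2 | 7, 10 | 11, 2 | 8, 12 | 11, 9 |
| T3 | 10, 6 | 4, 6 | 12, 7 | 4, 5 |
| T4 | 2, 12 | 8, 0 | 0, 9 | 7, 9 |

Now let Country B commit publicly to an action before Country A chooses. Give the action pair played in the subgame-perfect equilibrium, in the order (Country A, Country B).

(T2, Z)

Solve by backward induction (Country B leads).
- W → Country A plays T3 (best of 0, 2, 7, 10, 2); Country B gets 6.
- X → Country A plays T2 (best of 5, 2, 11, 4, 8); Country B gets 2.
- Y → Country A plays T3 (best of 0, 1, 8, 12, 0); Country B gets 7.
- Z → Country A plays T2 (best of 7, 2, 11, 4, 7); Country B gets 9.
Country B's induced payoffs are 6, 2, 7, 9, so Country B commits to Z. Subgame-perfect outcome: (T2, Z) with payoffs (11, 9).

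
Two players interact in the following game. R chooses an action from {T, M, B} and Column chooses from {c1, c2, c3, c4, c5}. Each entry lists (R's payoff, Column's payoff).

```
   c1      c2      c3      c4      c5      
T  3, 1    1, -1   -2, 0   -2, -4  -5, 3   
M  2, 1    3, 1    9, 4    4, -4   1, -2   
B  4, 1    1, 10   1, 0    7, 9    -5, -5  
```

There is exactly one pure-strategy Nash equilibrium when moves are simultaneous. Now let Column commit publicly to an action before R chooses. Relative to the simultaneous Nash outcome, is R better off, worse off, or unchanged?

Solve by backward induction (Column leads).
- c1: R compares 3, 2, 4 and picks B; Column would get 1.
- c2: R compares 1, 3, 1 and picks M; Column would get 1.
- c3: R compares -2, 9, 1 and picks M; Column would get 4.
- c4: R compares -2, 4, 7 and picks B; Column would get 9.
- c5: R compares -5, 1, -5 and picks M; Column would get -2.
Maximizing over 1, 1, 4, 9, -2, Column chooses c4. Subgame-perfect outcome: (B, c4) with payoffs (7, 9).
For the simultaneous game, intersect best replies.
R's best replies: c1→B; c2→M; c3→M; c4→B; c5→M.
Column's best replies: T→c5; M→c3; B→c2.
Only (M, c3) has each player best-responding; Nash payoffs (9, 4).
R earns 7 sequentially versus 9 at the Nash outcome: worse off.

worse off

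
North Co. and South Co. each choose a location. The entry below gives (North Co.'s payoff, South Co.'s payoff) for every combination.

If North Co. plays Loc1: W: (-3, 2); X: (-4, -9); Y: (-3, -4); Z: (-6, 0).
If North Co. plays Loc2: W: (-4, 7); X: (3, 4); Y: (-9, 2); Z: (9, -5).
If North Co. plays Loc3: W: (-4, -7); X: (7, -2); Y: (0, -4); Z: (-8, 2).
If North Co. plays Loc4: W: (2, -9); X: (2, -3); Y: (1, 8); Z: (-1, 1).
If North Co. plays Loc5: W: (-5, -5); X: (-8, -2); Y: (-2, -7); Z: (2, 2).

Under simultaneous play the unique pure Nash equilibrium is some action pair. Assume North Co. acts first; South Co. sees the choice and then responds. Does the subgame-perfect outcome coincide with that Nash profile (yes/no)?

South Co. best-responds to each possible North Co. move:
- Loc1 → South Co. plays W (best of 2, -9, -4, 0); North Co. gets -3.
- Loc2 → South Co. plays W (best of 7, 4, 2, -5); North Co. gets -4.
- Loc3 → South Co. plays Z (best of -7, -2, -4, 2); North Co. gets -8.
- Loc4 → South Co. plays Y (best of -9, -3, 8, 1); North Co. gets 1.
- Loc5 → South Co. plays Z (best of -5, -2, -7, 2); North Co. gets 2.
Among -3, -4, -8, 1, 2, the best is 2 at Loc5. Subgame-perfect outcome: (Loc5, Z) with payoffs (2, 2).
For the simultaneous game, intersect best replies.
North Co.'s best replies: W→Loc4; X→Loc3; Y→Loc4; Z→Loc2.
South Co.'s best replies: Loc1→W; Loc2→W; Loc3→Z; Loc4→Y; Loc5→Z.
The unique mutual best reply is (Loc4, Y), giving (1, 8).
Sequential outcome (Loc5, Z) differs from the Nash profile (Loc4, Y).

no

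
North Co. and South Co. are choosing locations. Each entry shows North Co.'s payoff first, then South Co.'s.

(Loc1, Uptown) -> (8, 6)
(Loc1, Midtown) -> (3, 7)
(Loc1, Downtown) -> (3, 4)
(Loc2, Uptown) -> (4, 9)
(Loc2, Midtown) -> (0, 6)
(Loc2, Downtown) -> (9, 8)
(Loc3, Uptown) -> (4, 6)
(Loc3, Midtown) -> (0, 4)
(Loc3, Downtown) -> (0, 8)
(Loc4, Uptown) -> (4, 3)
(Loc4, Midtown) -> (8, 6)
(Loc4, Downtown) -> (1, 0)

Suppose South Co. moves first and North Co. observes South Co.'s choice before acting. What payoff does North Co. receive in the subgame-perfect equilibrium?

9

Backward induction with South Co. moving first.
- Uptown → North Co. plays Loc1 (best of 8, 4, 4, 4); South Co. gets 6.
- Midtown → North Co. plays Loc4 (best of 3, 0, 0, 8); South Co. gets 6.
- Downtown → North Co. plays Loc2 (best of 3, 9, 0, 1); South Co. gets 8.
Among 6, 6, 8, the best is 8 at Downtown. Subgame-perfect outcome: (Loc2, Downtown) with payoffs (9, 8).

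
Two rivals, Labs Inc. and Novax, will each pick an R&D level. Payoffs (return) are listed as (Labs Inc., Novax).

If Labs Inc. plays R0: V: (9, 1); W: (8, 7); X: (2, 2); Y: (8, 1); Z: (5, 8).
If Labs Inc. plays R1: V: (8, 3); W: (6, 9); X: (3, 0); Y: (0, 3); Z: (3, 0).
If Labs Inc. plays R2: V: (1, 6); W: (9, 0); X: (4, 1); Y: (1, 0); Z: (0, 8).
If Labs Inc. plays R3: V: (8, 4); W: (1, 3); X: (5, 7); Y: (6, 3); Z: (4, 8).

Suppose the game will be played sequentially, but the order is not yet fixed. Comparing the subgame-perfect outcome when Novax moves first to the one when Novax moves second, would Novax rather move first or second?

second

If Labs Inc. leads: Novax's best replies are R0→Z, R1→W, R2→Z, R3→Z; Labs Inc.'s induced payoffs 5, 6, 0, 4; outcome (R1, W), payoffs (6, 9).
If Novax leads: Labs Inc.'s best replies are V→R0, W→R2, X→R3, Y→R0, Z→R0; Novax's induced payoffs 1, 0, 7, 1, 8; outcome (R0, Z), payoffs (5, 8).
Novax gets 8 moving first and 9 moving second, so Novax prefers to move second.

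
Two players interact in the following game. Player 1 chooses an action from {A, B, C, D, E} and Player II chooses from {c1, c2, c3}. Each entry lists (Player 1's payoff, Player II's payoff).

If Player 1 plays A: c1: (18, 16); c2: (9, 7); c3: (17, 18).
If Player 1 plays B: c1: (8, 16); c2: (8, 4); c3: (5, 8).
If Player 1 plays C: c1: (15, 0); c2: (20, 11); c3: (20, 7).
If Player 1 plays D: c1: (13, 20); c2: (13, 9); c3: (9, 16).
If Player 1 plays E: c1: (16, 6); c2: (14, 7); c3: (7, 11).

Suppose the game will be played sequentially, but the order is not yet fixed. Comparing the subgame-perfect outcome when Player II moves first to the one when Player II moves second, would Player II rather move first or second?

first

If Player 1 leads: Player II's best replies are A→c3, B→c1, C→c2, D→c1, E→c3; Player 1's induced payoffs 17, 8, 20, 13, 7; outcome (C, c2), payoffs (20, 11).
If Player II leads: Player 1's best replies are c1→A, c2→C, c3→C; Player II's induced payoffs 16, 11, 7; outcome (A, c1), payoffs (18, 16).
Player II gets 16 moving first and 11 moving second, so Player II prefers to move first.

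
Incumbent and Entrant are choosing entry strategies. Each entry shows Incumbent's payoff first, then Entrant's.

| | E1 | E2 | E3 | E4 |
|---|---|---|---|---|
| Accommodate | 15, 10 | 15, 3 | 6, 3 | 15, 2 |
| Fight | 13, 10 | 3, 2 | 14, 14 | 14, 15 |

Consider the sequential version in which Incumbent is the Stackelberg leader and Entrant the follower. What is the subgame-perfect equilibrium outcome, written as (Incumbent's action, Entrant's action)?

(Accommodate, E1)

Backward induction with Incumbent moving first.
- Accommodate → Entrant plays E1 (best of 10, 3, 3, 2); Incumbent gets 15.
- Fight → Entrant plays E4 (best of 10, 2, 14, 15); Incumbent gets 14.
Among 15, 14, the best is 15 at Accommodate. Subgame-perfect outcome: (Accommodate, E1) with payoffs (15, 10).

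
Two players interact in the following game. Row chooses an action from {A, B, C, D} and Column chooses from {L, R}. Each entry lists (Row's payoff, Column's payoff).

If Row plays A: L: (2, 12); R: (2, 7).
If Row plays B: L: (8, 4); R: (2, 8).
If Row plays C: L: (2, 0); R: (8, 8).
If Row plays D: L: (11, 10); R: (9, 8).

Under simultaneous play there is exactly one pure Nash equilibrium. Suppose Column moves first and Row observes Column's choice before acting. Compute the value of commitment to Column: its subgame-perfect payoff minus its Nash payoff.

Work backward from Row's decision.
- L → Row plays D (best of 2, 8, 2, 11); Column gets 10.
- R → Row plays D (best of 2, 2, 8, 9); Column gets 8.
Column's induced payoffs are 10, 8, so Column commits to L. Subgame-perfect outcome: (D, L) with payoffs (11, 10).
Now find the simultaneous Nash equilibrium.
Row's best replies: L→D; R→D.
Column's best replies: A→L; B→R; C→R; D→L.
The unique mutual best reply is (D, L), giving (11, 10).
Column's commitment gain: 10 − 10 = 0.

0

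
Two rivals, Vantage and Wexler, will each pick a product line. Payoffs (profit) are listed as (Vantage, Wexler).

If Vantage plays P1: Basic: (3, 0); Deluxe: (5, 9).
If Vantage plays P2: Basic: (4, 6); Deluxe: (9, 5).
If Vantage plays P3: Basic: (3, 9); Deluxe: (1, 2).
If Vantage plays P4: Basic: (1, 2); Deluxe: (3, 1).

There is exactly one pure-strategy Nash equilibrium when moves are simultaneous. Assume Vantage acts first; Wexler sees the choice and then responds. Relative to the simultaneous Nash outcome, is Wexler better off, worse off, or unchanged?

better off

Work backward from Wexler's decision.
- P1: BR = Deluxe, leader payoff 5.
- P2: BR = Basic, leader payoff 4.
- P3: BR = Basic, leader payoff 3.
- P4: BR = Basic, leader payoff 1.
Vantage's induced payoffs are 5, 4, 3, 1, so Vantage commits to P1. Subgame-perfect outcome: (P1, Deluxe) with payoffs (5, 9).
For the simultaneous game, intersect best replies.
Vantage's best replies: Basic→P2; Deluxe→P2.
Wexler's best replies: P1→Deluxe; P2→Basic; P3→Basic; P4→Basic.
The unique mutual best reply is (P2, Basic), giving (4, 6).
Wexler earns 9 sequentially versus 6 at the Nash outcome: better off.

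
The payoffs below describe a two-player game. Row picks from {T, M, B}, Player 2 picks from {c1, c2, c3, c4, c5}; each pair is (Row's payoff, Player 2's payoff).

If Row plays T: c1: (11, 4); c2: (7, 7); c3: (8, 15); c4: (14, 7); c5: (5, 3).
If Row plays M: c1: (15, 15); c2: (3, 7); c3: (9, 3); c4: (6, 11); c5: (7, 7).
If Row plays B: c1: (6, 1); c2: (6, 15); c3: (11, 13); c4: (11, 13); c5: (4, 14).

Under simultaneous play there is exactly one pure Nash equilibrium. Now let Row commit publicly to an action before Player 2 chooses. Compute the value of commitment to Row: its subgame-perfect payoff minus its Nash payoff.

Backward induction with Row moving first.
- T: BR = c3, leader payoff 8.
- M: BR = c1, leader payoff 15.
- B: BR = c2, leader payoff 6.
Maximizing over 8, 15, 6, Row chooses M. Subgame-perfect outcome: (M, c1) with payoffs (15, 15).
For the simultaneous game, intersect best replies.
Row's best replies: c1→M; c2→T; c3→B; c4→T; c5→M.
Player 2's best replies: T→c3; M→c1; B→c2.
Only (M, c1) has each player best-responding; Nash payoffs (15, 15).
Row's commitment gain: 15 − 15 = 0.

0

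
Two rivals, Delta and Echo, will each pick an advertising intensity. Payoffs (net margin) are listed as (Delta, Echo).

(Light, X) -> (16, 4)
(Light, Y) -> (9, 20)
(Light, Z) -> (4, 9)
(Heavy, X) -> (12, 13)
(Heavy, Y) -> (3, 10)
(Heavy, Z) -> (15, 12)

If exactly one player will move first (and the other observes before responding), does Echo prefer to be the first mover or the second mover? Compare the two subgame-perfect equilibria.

first

If Delta leads: Echo's best replies are Light→Y, Heavy→X; Delta's induced payoffs 9, 12; outcome (Heavy, X), payoffs (12, 13).
If Echo leads: Delta's best replies are X→Light, Y→Light, Z→Heavy; Echo's induced payoffs 4, 20, 12; outcome (Light, Y), payoffs (9, 20).
Echo gets 20 moving first and 13 moving second, so Echo prefers to move first.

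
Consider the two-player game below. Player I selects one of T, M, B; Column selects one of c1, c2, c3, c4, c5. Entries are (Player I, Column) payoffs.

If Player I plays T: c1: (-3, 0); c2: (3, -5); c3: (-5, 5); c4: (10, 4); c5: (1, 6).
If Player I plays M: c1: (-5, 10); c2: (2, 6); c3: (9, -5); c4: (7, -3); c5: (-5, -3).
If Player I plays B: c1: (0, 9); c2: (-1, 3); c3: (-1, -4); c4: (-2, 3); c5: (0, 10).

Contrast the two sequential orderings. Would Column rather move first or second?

first

If Player I leads: Column's best replies are T→c5, M→c1, B→c5; Player I's induced payoffs 1, -5, 0; outcome (T, c5), payoffs (1, 6).
If Column leads: Player I's best replies are c1→B, c2→T, c3→M, c4→T, c5→T; Column's induced payoffs 9, -5, -5, 4, 6; outcome (B, c1), payoffs (0, 9).
Column gets 9 moving first and 6 moving second, so Column prefers to move first.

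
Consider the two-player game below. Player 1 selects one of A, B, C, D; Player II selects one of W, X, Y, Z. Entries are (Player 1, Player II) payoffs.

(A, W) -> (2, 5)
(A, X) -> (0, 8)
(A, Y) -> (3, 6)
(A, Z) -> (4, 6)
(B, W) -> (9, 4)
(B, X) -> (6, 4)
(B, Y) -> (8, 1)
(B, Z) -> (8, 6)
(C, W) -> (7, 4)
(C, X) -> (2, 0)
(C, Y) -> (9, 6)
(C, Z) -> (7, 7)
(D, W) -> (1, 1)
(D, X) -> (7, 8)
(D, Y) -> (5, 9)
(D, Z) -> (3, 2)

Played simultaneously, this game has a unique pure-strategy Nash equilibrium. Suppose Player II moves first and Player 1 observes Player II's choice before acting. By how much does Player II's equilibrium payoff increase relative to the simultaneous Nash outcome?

Work backward from Player 1's decision.
- W: Player 1 compares 2, 9, 7, 1 and picks B; Player II would get 4.
- X: Player 1 compares 0, 6, 2, 7 and picks D; Player II would get 8.
- Y: Player 1 compares 3, 8, 9, 5 and picks C; Player II would get 6.
- Z: Player 1 compares 4, 8, 7, 3 and picks B; Player II would get 6.
Player II's induced payoffs are 4, 8, 6, 6, so Player II commits to X. Subgame-perfect outcome: (D, X) with payoffs (7, 8).
For the simultaneous game, intersect best replies.
Player 1's best replies: W→B; X→D; Y→C; Z→B.
Player II's best replies: A→X; B→Z; C→Z; D→Y.
Only (B, Z) has each player best-responding; Nash payoffs (8, 6).
Player II's commitment gain: 8 − 6 = 2.

2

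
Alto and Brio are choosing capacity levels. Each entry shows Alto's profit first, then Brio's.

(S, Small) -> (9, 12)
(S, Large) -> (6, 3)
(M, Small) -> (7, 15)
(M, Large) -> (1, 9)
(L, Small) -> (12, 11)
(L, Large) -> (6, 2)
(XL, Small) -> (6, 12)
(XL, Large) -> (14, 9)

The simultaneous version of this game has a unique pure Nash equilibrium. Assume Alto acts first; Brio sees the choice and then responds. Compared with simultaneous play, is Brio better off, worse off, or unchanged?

unchanged

Backward induction with Alto moving first.
- S: BR = Small, leader payoff 9.
- M: BR = Small, leader payoff 7.
- L: BR = Small, leader payoff 12.
- XL: BR = Small, leader payoff 6.
Among 9, 7, 12, 6, the best is 12 at L. Subgame-perfect outcome: (L, Small) with payoffs (12, 11).
For the simultaneous game, intersect best replies.
Alto's best replies: Small→L; Large→XL.
Brio's best replies: S→Small; M→Small; L→Small; XL→Small.
Only (L, Small) has each player best-responding; Nash payoffs (12, 11).
Brio earns 11 sequentially versus 11 at the Nash outcome: unchanged.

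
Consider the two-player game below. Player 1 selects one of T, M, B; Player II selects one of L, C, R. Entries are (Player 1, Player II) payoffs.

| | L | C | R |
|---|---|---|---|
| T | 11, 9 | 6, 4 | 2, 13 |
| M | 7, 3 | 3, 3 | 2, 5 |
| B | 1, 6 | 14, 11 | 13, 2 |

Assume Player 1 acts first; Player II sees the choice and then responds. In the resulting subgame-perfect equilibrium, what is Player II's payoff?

11

Work backward from Player II's decision.
- T → Player II plays R (best of 9, 4, 13); Player 1 gets 2.
- M → Player II plays R (best of 3, 3, 5); Player 1 gets 2.
- B → Player II plays C (best of 6, 11, 2); Player 1 gets 14.
Among 2, 2, 14, the best is 14 at B. Subgame-perfect outcome: (B, C) with payoffs (14, 11).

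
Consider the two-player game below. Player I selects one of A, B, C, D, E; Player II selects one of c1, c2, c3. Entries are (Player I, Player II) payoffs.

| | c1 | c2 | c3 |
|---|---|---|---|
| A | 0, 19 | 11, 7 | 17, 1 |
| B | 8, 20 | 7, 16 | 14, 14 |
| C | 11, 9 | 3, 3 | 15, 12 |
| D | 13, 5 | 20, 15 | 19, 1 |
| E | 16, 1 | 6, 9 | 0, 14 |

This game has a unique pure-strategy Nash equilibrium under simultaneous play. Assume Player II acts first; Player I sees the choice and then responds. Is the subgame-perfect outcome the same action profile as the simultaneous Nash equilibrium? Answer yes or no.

yes

Solve by backward induction (Player II leads).
- c1: BR = E, leader payoff 1.
- c2: BR = D, leader payoff 15.
- c3: BR = D, leader payoff 1.
Player II's induced payoffs are 1, 15, 1, so Player II commits to c2. Subgame-perfect outcome: (D, c2) with payoffs (20, 15).
Under simultaneous play:
Player I's best replies: c1→E; c2→D; c3→D.
Player II's best replies: A→c1; B→c1; C→c3; D→c2; E→c3.
Only (D, c2) has each player best-responding; Nash payoffs (20, 15).
Sequential outcome (D, c2) coincides with the Nash profile (D, c2).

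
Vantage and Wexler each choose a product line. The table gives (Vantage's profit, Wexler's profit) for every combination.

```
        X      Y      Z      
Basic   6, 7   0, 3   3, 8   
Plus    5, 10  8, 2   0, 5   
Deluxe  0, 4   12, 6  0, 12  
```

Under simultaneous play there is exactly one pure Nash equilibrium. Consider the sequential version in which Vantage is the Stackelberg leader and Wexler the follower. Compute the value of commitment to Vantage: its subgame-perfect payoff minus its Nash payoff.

2

Work backward from Wexler's decision.
- Basic → Wexler plays Z (best of 7, 3, 8); Vantage gets 3.
- Plus → Wexler plays X (best of 10, 2, 5); Vantage gets 5.
- Deluxe → Wexler plays Z (best of 4, 6, 12); Vantage gets 0.
Among 3, 5, 0, the best is 5 at Plus. Subgame-perfect outcome: (Plus, X) with payoffs (5, 10).
Under simultaneous play:
Vantage's best replies: X→Basic; Y→Deluxe; Z→Basic.
Wexler's best replies: Basic→Z; Plus→X; Deluxe→Z.
The unique mutual best reply is (Basic, Z), giving (3, 8).
Vantage's commitment gain: 5 − 3 = 2.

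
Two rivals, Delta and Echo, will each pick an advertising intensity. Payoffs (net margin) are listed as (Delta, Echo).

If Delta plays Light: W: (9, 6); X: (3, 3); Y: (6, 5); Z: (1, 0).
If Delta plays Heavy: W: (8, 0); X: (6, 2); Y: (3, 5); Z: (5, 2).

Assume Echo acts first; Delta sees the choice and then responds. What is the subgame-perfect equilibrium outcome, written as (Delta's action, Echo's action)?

(Light, W)

Solve by backward induction (Echo leads).
- W → Delta plays Light (best of 9, 8); Echo gets 6.
- X → Delta plays Heavy (best of 3, 6); Echo gets 2.
- Y → Delta plays Light (best of 6, 3); Echo gets 5.
- Z → Delta plays Heavy (best of 1, 5); Echo gets 2.
Echo's induced payoffs are 6, 2, 5, 2, so Echo commits to W. Subgame-perfect outcome: (Light, W) with payoffs (9, 6).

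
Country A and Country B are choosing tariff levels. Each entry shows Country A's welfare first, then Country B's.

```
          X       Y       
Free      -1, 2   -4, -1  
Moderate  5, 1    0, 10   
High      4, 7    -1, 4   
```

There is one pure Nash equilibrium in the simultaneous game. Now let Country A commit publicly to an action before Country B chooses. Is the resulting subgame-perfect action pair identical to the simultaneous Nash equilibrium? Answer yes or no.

no

Solve by backward induction (Country A leads).
- Free → Country B plays X (best of 2, -1); Country A gets -1.
- Moderate → Country B plays Y (best of 1, 10); Country A gets 0.
- High → Country B plays X (best of 7, 4); Country A gets 4.
Among -1, 0, 4, the best is 4 at High. Subgame-perfect outcome: (High, X) with payoffs (4, 7).
Now find the simultaneous Nash equilibrium.
Country A's best replies: X→Moderate; Y→Moderate.
Country B's best replies: Free→X; Moderate→Y; High→X.
Only (Moderate, Y) has each player best-responding; Nash payoffs (0, 10).
Sequential outcome (High, X) differs from the Nash profile (Moderate, Y).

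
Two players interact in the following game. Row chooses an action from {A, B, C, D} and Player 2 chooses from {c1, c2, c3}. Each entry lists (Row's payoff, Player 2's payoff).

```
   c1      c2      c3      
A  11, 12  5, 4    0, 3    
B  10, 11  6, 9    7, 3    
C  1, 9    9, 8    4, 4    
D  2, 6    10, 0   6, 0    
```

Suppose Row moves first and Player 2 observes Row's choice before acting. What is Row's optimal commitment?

A

Solve by backward induction (Row leads).
- A → Player 2 plays c1 (best of 12, 4, 3); Row gets 11.
- B → Player 2 plays c1 (best of 11, 9, 3); Row gets 10.
- C → Player 2 plays c1 (best of 9, 8, 4); Row gets 1.
- D → Player 2 plays c1 (best of 6, 0, 0); Row gets 2.
Among 11, 10, 1, 2, the best is 11 at A. Subgame-perfect outcome: (A, c1) with payoffs (11, 12).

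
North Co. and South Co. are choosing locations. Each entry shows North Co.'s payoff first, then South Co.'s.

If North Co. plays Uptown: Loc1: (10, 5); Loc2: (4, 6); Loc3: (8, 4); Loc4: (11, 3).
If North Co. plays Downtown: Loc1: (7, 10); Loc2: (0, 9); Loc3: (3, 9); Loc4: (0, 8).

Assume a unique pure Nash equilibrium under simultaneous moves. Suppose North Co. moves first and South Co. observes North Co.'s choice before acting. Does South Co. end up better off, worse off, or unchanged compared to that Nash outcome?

Work backward from South Co.'s decision.
- Uptown: South Co. compares 5, 6, 4, 3 and picks Loc2; North Co. would get 4.
- Downtown: South Co. compares 10, 9, 9, 8 and picks Loc1; North Co. would get 7.
Maximizing over 4, 7, North Co. chooses Downtown. Subgame-perfect outcome: (Downtown, Loc1) with payoffs (7, 10).
Now find the simultaneous Nash equilibrium.
North Co.'s best replies: Loc1→Uptown; Loc2→Uptown; Loc3→Uptown; Loc4→Uptown.
South Co.'s best replies: Uptown→Loc2; Downtown→Loc1.
The unique mutual best reply is (Uptown, Loc2), giving (4, 6).
South Co. earns 10 sequentially versus 6 at the Nash outcome: better off.

better off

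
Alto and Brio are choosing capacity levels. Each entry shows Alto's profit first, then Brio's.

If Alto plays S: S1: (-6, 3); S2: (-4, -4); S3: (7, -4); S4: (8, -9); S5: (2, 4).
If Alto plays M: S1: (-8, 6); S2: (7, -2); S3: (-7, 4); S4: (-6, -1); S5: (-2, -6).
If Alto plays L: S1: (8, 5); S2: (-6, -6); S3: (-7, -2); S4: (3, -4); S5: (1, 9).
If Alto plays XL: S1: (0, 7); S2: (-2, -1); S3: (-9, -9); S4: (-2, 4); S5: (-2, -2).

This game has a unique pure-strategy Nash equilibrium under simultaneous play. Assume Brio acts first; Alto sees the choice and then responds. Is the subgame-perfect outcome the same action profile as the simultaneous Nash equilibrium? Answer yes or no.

Alto best-responds to each possible Brio move:
- S1: BR = L, leader payoff 5.
- S2: BR = M, leader payoff -2.
- S3: BR = S, leader payoff -4.
- S4: BR = S, leader payoff -9.
- S5: BR = S, leader payoff 4.
Among 5, -2, -4, -9, 4, the best is 5 at S1. Subgame-perfect outcome: (L, S1) with payoffs (8, 5).
Under simultaneous play:
Alto's best replies: S1→L; S2→M; S3→S; S4→S; S5→S.
Brio's best replies: S→S5; M→S1; L→S5; XL→S1.
Only (S, S5) has each player best-responding; Nash payoffs (2, 4).
Sequential outcome (L, S1) differs from the Nash profile (S, S5).

no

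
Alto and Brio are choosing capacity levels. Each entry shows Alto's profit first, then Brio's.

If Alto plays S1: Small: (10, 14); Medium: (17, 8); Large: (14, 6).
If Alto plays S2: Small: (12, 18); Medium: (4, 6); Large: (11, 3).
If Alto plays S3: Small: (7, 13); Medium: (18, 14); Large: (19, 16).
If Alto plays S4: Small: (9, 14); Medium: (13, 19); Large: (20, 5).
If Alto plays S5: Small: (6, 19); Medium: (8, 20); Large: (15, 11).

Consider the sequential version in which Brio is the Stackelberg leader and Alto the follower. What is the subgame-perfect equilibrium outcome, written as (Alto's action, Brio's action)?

Alto best-responds to each possible Brio move:
- Small → Alto plays S2 (best of 10, 12, 7, 9, 6); Brio gets 18.
- Medium → Alto plays S3 (best of 17, 4, 18, 13, 8); Brio gets 14.
- Large → Alto plays S4 (best of 14, 11, 19, 20, 15); Brio gets 5.
Maximizing over 18, 14, 5, Brio chooses Small. Subgame-perfect outcome: (S2, Small) with payoffs (12, 18).

(S2, Small)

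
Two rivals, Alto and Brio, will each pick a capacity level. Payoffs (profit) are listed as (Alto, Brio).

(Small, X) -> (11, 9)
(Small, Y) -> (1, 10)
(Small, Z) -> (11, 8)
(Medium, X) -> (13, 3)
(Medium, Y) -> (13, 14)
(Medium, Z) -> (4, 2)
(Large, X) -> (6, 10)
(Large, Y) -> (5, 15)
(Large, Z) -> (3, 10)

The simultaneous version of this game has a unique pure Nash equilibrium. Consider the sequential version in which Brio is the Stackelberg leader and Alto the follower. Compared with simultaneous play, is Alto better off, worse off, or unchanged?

unchanged

Backward induction with Brio moving first.
- X: BR = Medium, leader payoff 3.
- Y: BR = Medium, leader payoff 14.
- Z: BR = Small, leader payoff 8.
Among 3, 14, 8, the best is 14 at Y. Subgame-perfect outcome: (Medium, Y) with payoffs (13, 14).
For the simultaneous game, intersect best replies.
Alto's best replies: X→Medium; Y→Medium; Z→Small.
Brio's best replies: Small→Y; Medium→Y; Large→Y.
Only (Medium, Y) has each player best-responding; Nash payoffs (13, 14).
Alto earns 13 sequentially versus 13 at the Nash outcome: unchanged.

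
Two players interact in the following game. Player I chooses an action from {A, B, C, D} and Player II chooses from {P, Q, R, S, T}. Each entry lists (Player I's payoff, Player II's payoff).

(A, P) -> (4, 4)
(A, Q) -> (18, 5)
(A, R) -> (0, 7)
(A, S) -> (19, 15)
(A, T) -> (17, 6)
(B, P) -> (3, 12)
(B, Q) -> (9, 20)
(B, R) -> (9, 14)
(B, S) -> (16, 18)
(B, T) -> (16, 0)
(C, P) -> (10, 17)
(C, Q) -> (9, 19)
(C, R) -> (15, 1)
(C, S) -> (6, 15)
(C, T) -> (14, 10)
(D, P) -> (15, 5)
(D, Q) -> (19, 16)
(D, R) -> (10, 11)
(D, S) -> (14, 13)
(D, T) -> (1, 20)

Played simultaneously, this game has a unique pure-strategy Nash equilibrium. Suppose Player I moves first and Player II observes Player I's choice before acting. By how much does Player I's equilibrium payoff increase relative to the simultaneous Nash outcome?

Player II best-responds to each possible Player I move:
- A: Player II compares 4, 5, 7, 15, 6 and picks S; Player I would get 19.
- B: Player II compares 12, 20, 14, 18, 0 and picks Q; Player I would get 9.
- C: Player II compares 17, 19, 1, 15, 10 and picks Q; Player I would get 9.
- D: Player II compares 5, 16, 11, 13, 20 and picks T; Player I would get 1.
Maximizing over 19, 9, 9, 1, Player I chooses A. Subgame-perfect outcome: (A, S) with payoffs (19, 15).
For the simultaneous game, intersect best replies.
Player I's best replies: P→D; Q→D; R→C; S→A; T→A.
Player II's best replies: A→S; B→Q; C→Q; D→T.
Only (A, S) has each player best-responding; Nash payoffs (19, 15).
Player I's commitment gain: 19 − 19 = 0.

0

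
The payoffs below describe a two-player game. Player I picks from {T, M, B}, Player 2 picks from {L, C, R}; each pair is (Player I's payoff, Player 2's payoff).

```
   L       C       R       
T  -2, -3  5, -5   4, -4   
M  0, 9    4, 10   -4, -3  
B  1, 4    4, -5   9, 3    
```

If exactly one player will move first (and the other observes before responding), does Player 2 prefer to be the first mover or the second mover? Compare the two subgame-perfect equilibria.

If Player I leads: Player 2's best replies are T→L, M→C, B→L; Player I's induced payoffs -2, 4, 1; outcome (M, C), payoffs (4, 10).
If Player 2 leads: Player I's best replies are L→B, C→T, R→B; Player 2's induced payoffs 4, -5, 3; outcome (B, L), payoffs (1, 4).
Player 2 gets 4 moving first and 10 moving second, so Player 2 prefers to move second.

second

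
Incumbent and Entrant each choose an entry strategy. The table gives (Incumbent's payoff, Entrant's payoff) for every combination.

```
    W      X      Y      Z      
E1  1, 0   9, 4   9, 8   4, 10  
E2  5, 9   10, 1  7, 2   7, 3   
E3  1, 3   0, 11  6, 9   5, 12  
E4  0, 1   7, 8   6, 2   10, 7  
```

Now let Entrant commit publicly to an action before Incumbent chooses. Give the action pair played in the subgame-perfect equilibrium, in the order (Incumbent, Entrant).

(E2, W)

Solve by backward induction (Entrant leads).
- W → Incumbent plays E2 (best of 1, 5, 1, 0); Entrant gets 9.
- X → Incumbent plays E2 (best of 9, 10, 0, 7); Entrant gets 1.
- Y → Incumbent plays E1 (best of 9, 7, 6, 6); Entrant gets 8.
- Z → Incumbent plays E4 (best of 4, 7, 5, 10); Entrant gets 7.
Entrant's induced payoffs are 9, 1, 8, 7, so Entrant commits to W. Subgame-perfect outcome: (E2, W) with payoffs (5, 9).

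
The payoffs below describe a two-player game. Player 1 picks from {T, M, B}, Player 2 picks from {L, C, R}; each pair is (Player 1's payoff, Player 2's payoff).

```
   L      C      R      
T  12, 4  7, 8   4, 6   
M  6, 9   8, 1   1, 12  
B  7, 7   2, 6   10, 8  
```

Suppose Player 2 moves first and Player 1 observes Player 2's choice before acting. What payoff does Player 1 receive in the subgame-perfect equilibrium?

10

Solve by backward induction (Player 2 leads).
- L: Player 1 compares 12, 6, 7 and picks T; Player 2 would get 4.
- C: Player 1 compares 7, 8, 2 and picks M; Player 2 would get 1.
- R: Player 1 compares 4, 1, 10 and picks B; Player 2 would get 8.
Among 4, 1, 8, the best is 8 at R. Subgame-perfect outcome: (B, R) with payoffs (10, 8).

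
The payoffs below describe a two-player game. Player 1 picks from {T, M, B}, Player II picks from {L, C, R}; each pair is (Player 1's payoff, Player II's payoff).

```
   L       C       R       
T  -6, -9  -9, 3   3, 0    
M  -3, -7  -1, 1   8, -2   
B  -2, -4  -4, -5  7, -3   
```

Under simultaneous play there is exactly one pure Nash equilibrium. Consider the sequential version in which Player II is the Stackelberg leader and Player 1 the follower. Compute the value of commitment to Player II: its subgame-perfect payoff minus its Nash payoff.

0

Solve by backward induction (Player II leads).
- L: Player 1 compares -6, -3, -2 and picks B; Player II would get -4.
- C: Player 1 compares -9, -1, -4 and picks M; Player II would get 1.
- R: Player 1 compares 3, 8, 7 and picks M; Player II would get -2.
Player II's induced payoffs are -4, 1, -2, so Player II commits to C. Subgame-perfect outcome: (M, C) with payoffs (-1, 1).
Now find the simultaneous Nash equilibrium.
Player 1's best replies: L→B; C→M; R→M.
Player II's best replies: T→C; M→C; B→R.
The unique mutual best reply is (M, C), giving (-1, 1).
Player II's commitment gain: 1 − 1 = 0.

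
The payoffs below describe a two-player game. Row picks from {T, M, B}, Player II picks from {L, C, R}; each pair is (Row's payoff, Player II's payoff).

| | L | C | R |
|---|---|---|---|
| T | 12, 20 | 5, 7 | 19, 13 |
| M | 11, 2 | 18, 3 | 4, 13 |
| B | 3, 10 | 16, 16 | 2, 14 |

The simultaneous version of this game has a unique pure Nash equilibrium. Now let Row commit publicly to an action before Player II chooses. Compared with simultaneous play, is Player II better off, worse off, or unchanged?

worse off

Work backward from Player II's decision.
- T → Player II plays L (best of 20, 7, 13); Row gets 12.
- M → Player II plays R (best of 2, 3, 13); Row gets 4.
- B → Player II plays C (best of 10, 16, 14); Row gets 16.
Among 12, 4, 16, the best is 16 at B. Subgame-perfect outcome: (B, C) with payoffs (16, 16).
Under simultaneous play:
Row's best replies: L→T; C→M; R→T.
Player II's best replies: T→L; M→R; B→C.
Only (T, L) has each player best-responding; Nash payoffs (12, 20).
Player II earns 16 sequentially versus 20 at the Nash outcome: worse off.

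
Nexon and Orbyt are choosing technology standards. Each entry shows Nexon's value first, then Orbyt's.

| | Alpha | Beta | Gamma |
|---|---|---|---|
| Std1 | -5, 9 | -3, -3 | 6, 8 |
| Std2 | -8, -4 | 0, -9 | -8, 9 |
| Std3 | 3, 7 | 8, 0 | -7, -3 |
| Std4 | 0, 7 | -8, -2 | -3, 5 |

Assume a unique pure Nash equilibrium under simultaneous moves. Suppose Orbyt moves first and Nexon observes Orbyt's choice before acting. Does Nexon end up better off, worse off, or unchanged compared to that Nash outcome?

Nexon best-responds to each possible Orbyt move:
- Alpha → Nexon plays Std3 (best of -5, -8, 3, 0); Orbyt gets 7.
- Beta → Nexon plays Std3 (best of -3, 0, 8, -8); Orbyt gets 0.
- Gamma → Nexon plays Std1 (best of 6, -8, -7, -3); Orbyt gets 8.
Among 7, 0, 8, the best is 8 at Gamma. Subgame-perfect outcome: (Std1, Gamma) with payoffs (6, 8).
Under simultaneous play:
Nexon's best replies: Alpha→Std3; Beta→Std3; Gamma→Std1.
Orbyt's best replies: Std1→Alpha; Std2→Gamma; Std3→Alpha; Std4→Alpha.
Only (Std3, Alpha) has each player best-responding; Nash payoffs (3, 7).
Nexon earns 6 sequentially versus 3 at the Nash outcome: better off.

better off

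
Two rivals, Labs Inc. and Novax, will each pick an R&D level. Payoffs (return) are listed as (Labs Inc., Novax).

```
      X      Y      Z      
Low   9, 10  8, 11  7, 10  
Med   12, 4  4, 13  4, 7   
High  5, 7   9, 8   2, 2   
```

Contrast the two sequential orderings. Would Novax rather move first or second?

If Labs Inc. leads: Novax's best replies are Low→Y, Med→Y, High→Y; Labs Inc.'s induced payoffs 8, 4, 9; outcome (High, Y), payoffs (9, 8).
If Novax leads: Labs Inc.'s best replies are X→Med, Y→High, Z→Low; Novax's induced payoffs 4, 8, 10; outcome (Low, Z), payoffs (7, 10).
Novax gets 10 moving first and 8 moving second, so Novax prefers to move first.

first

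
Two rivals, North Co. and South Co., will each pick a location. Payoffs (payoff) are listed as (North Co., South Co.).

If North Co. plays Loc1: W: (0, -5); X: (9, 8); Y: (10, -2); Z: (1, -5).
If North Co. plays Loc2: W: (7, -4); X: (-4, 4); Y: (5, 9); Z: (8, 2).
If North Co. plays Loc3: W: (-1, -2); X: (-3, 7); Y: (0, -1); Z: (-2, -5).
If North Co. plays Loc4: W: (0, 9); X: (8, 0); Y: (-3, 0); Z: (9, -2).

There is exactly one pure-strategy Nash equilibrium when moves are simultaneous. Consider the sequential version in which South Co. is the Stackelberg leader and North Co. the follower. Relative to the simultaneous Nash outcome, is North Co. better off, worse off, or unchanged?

unchanged

Solve by backward induction (South Co. leads).
- W → North Co. plays Loc2 (best of 0, 7, -1, 0); South Co. gets -4.
- X → North Co. plays Loc1 (best of 9, -4, -3, 8); South Co. gets 8.
- Y → North Co. plays Loc1 (best of 10, 5, 0, -3); South Co. gets -2.
- Z → North Co. plays Loc4 (best of 1, 8, -2, 9); South Co. gets -2.
Maximizing over -4, 8, -2, -2, South Co. chooses X. Subgame-perfect outcome: (Loc1, X) with payoffs (9, 8).
Under simultaneous play:
North Co.'s best replies: W→Loc2; X→Loc1; Y→Loc1; Z→Loc4.
South Co.'s best replies: Loc1→X; Loc2→Y; Loc3→X; Loc4→W.
Only (Loc1, X) has each player best-responding; Nash payoffs (9, 8).
North Co. earns 9 sequentially versus 9 at the Nash outcome: unchanged.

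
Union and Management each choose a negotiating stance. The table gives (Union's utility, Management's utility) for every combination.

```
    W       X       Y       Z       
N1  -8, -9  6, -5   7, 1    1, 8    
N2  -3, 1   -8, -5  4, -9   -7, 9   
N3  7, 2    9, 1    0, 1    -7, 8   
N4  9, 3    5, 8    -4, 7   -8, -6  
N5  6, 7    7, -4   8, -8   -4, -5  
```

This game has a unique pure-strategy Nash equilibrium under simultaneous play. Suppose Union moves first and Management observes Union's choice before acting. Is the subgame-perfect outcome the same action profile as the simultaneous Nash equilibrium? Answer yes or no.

Backward induction with Union moving first.
- N1: BR = Z, leader payoff 1.
- N2: BR = Z, leader payoff -7.
- N3: BR = Z, leader payoff -7.
- N4: BR = X, leader payoff 5.
- N5: BR = W, leader payoff 6.
Union's induced payoffs are 1, -7, -7, 5, 6, so Union commits to N5. Subgame-perfect outcome: (N5, W) with payoffs (6, 7).
For the simultaneous game, intersect best replies.
Union's best replies: W→N4; X→N3; Y→N5; Z→N1.
Management's best replies: N1→Z; N2→Z; N3→Z; N4→X; N5→W.
Only (N1, Z) has each player best-responding; Nash payoffs (1, 8).
Sequential outcome (N5, W) differs from the Nash profile (N1, Z).

no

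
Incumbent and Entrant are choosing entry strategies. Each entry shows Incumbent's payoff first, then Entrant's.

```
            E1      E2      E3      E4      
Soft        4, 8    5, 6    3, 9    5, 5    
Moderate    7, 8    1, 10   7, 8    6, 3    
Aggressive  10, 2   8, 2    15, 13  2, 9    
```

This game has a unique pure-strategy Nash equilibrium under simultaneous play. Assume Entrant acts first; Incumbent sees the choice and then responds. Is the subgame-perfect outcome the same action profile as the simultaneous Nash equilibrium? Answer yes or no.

yes

Work backward from Incumbent's decision.
- E1: Incumbent compares 4, 7, 10 and picks Aggressive; Entrant would get 2.
- E2: Incumbent compares 5, 1, 8 and picks Aggressive; Entrant would get 2.
- E3: Incumbent compares 3, 7, 15 and picks Aggressive; Entrant would get 13.
- E4: Incumbent compares 5, 6, 2 and picks Moderate; Entrant would get 3.
Entrant's induced payoffs are 2, 2, 13, 3, so Entrant commits to E3. Subgame-perfect outcome: (Aggressive, E3) with payoffs (15, 13).
Under simultaneous play:
Incumbent's best replies: E1→Aggressive; E2→Aggressive; E3→Aggressive; E4→Moderate.
Entrant's best replies: Soft→E3; Moderate→E2; Aggressive→E3.
Only (Aggressive, E3) has each player best-responding; Nash payoffs (15, 13).
Sequential outcome (Aggressive, E3) coincides with the Nash profile (Aggressive, E3).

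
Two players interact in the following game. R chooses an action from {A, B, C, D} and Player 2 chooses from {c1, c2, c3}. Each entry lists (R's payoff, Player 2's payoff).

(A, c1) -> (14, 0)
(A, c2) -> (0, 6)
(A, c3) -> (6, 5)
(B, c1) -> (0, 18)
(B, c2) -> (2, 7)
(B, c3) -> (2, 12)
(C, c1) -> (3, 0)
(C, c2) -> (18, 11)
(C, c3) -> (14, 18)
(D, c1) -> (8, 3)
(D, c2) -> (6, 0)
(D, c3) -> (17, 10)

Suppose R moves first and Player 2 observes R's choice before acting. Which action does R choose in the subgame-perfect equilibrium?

Player 2 best-responds to each possible R move:
- A: Player 2 compares 0, 6, 5 and picks c2; R would get 0.
- B: Player 2 compares 18, 7, 12 and picks c1; R would get 0.
- C: Player 2 compares 0, 11, 18 and picks c3; R would get 14.
- D: Player 2 compares 3, 0, 10 and picks c3; R would get 17.
R's induced payoffs are 0, 0, 14, 17, so R commits to D. Subgame-perfect outcome: (D, c3) with payoffs (17, 10).

D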